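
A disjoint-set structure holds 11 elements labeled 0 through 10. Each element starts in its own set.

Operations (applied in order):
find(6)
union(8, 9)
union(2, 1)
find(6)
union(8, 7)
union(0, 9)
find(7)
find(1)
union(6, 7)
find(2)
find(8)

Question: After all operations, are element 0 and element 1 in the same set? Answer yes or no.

Answer: no

Derivation:
Step 1: find(6) -> no change; set of 6 is {6}
Step 2: union(8, 9) -> merged; set of 8 now {8, 9}
Step 3: union(2, 1) -> merged; set of 2 now {1, 2}
Step 4: find(6) -> no change; set of 6 is {6}
Step 5: union(8, 7) -> merged; set of 8 now {7, 8, 9}
Step 6: union(0, 9) -> merged; set of 0 now {0, 7, 8, 9}
Step 7: find(7) -> no change; set of 7 is {0, 7, 8, 9}
Step 8: find(1) -> no change; set of 1 is {1, 2}
Step 9: union(6, 7) -> merged; set of 6 now {0, 6, 7, 8, 9}
Step 10: find(2) -> no change; set of 2 is {1, 2}
Step 11: find(8) -> no change; set of 8 is {0, 6, 7, 8, 9}
Set of 0: {0, 6, 7, 8, 9}; 1 is not a member.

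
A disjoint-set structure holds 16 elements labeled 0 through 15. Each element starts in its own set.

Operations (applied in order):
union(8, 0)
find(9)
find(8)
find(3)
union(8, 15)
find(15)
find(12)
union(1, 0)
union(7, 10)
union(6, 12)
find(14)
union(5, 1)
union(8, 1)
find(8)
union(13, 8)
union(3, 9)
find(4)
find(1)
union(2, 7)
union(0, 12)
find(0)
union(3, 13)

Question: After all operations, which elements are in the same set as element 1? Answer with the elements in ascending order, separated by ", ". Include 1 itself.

Answer: 0, 1, 3, 5, 6, 8, 9, 12, 13, 15

Derivation:
Step 1: union(8, 0) -> merged; set of 8 now {0, 8}
Step 2: find(9) -> no change; set of 9 is {9}
Step 3: find(8) -> no change; set of 8 is {0, 8}
Step 4: find(3) -> no change; set of 3 is {3}
Step 5: union(8, 15) -> merged; set of 8 now {0, 8, 15}
Step 6: find(15) -> no change; set of 15 is {0, 8, 15}
Step 7: find(12) -> no change; set of 12 is {12}
Step 8: union(1, 0) -> merged; set of 1 now {0, 1, 8, 15}
Step 9: union(7, 10) -> merged; set of 7 now {7, 10}
Step 10: union(6, 12) -> merged; set of 6 now {6, 12}
Step 11: find(14) -> no change; set of 14 is {14}
Step 12: union(5, 1) -> merged; set of 5 now {0, 1, 5, 8, 15}
Step 13: union(8, 1) -> already same set; set of 8 now {0, 1, 5, 8, 15}
Step 14: find(8) -> no change; set of 8 is {0, 1, 5, 8, 15}
Step 15: union(13, 8) -> merged; set of 13 now {0, 1, 5, 8, 13, 15}
Step 16: union(3, 9) -> merged; set of 3 now {3, 9}
Step 17: find(4) -> no change; set of 4 is {4}
Step 18: find(1) -> no change; set of 1 is {0, 1, 5, 8, 13, 15}
Step 19: union(2, 7) -> merged; set of 2 now {2, 7, 10}
Step 20: union(0, 12) -> merged; set of 0 now {0, 1, 5, 6, 8, 12, 13, 15}
Step 21: find(0) -> no change; set of 0 is {0, 1, 5, 6, 8, 12, 13, 15}
Step 22: union(3, 13) -> merged; set of 3 now {0, 1, 3, 5, 6, 8, 9, 12, 13, 15}
Component of 1: {0, 1, 3, 5, 6, 8, 9, 12, 13, 15}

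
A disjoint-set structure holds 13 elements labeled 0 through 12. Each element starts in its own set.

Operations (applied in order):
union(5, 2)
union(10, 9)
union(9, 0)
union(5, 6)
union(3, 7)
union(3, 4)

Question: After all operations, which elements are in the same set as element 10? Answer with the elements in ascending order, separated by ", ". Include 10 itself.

Step 1: union(5, 2) -> merged; set of 5 now {2, 5}
Step 2: union(10, 9) -> merged; set of 10 now {9, 10}
Step 3: union(9, 0) -> merged; set of 9 now {0, 9, 10}
Step 4: union(5, 6) -> merged; set of 5 now {2, 5, 6}
Step 5: union(3, 7) -> merged; set of 3 now {3, 7}
Step 6: union(3, 4) -> merged; set of 3 now {3, 4, 7}
Component of 10: {0, 9, 10}

Answer: 0, 9, 10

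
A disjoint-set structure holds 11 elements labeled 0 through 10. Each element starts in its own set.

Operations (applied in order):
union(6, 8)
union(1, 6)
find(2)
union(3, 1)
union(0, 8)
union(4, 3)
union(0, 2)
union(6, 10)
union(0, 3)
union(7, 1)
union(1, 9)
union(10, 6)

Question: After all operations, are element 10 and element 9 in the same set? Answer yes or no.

Step 1: union(6, 8) -> merged; set of 6 now {6, 8}
Step 2: union(1, 6) -> merged; set of 1 now {1, 6, 8}
Step 3: find(2) -> no change; set of 2 is {2}
Step 4: union(3, 1) -> merged; set of 3 now {1, 3, 6, 8}
Step 5: union(0, 8) -> merged; set of 0 now {0, 1, 3, 6, 8}
Step 6: union(4, 3) -> merged; set of 4 now {0, 1, 3, 4, 6, 8}
Step 7: union(0, 2) -> merged; set of 0 now {0, 1, 2, 3, 4, 6, 8}
Step 8: union(6, 10) -> merged; set of 6 now {0, 1, 2, 3, 4, 6, 8, 10}
Step 9: union(0, 3) -> already same set; set of 0 now {0, 1, 2, 3, 4, 6, 8, 10}
Step 10: union(7, 1) -> merged; set of 7 now {0, 1, 2, 3, 4, 6, 7, 8, 10}
Step 11: union(1, 9) -> merged; set of 1 now {0, 1, 2, 3, 4, 6, 7, 8, 9, 10}
Step 12: union(10, 6) -> already same set; set of 10 now {0, 1, 2, 3, 4, 6, 7, 8, 9, 10}
Set of 10: {0, 1, 2, 3, 4, 6, 7, 8, 9, 10}; 9 is a member.

Answer: yes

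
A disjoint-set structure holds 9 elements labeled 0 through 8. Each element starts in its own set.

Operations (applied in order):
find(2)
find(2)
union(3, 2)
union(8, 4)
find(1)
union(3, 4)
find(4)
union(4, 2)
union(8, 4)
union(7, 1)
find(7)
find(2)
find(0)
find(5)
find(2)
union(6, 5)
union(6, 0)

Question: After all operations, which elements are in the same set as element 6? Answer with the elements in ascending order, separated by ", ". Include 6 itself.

Step 1: find(2) -> no change; set of 2 is {2}
Step 2: find(2) -> no change; set of 2 is {2}
Step 3: union(3, 2) -> merged; set of 3 now {2, 3}
Step 4: union(8, 4) -> merged; set of 8 now {4, 8}
Step 5: find(1) -> no change; set of 1 is {1}
Step 6: union(3, 4) -> merged; set of 3 now {2, 3, 4, 8}
Step 7: find(4) -> no change; set of 4 is {2, 3, 4, 8}
Step 8: union(4, 2) -> already same set; set of 4 now {2, 3, 4, 8}
Step 9: union(8, 4) -> already same set; set of 8 now {2, 3, 4, 8}
Step 10: union(7, 1) -> merged; set of 7 now {1, 7}
Step 11: find(7) -> no change; set of 7 is {1, 7}
Step 12: find(2) -> no change; set of 2 is {2, 3, 4, 8}
Step 13: find(0) -> no change; set of 0 is {0}
Step 14: find(5) -> no change; set of 5 is {5}
Step 15: find(2) -> no change; set of 2 is {2, 3, 4, 8}
Step 16: union(6, 5) -> merged; set of 6 now {5, 6}
Step 17: union(6, 0) -> merged; set of 6 now {0, 5, 6}
Component of 6: {0, 5, 6}

Answer: 0, 5, 6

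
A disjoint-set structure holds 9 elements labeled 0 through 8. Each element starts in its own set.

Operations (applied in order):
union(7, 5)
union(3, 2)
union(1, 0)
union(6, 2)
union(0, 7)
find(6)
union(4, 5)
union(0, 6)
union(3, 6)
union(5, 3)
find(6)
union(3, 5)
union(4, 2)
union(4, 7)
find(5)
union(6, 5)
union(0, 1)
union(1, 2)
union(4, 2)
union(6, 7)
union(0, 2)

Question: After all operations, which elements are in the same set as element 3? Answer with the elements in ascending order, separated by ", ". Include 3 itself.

Step 1: union(7, 5) -> merged; set of 7 now {5, 7}
Step 2: union(3, 2) -> merged; set of 3 now {2, 3}
Step 3: union(1, 0) -> merged; set of 1 now {0, 1}
Step 4: union(6, 2) -> merged; set of 6 now {2, 3, 6}
Step 5: union(0, 7) -> merged; set of 0 now {0, 1, 5, 7}
Step 6: find(6) -> no change; set of 6 is {2, 3, 6}
Step 7: union(4, 5) -> merged; set of 4 now {0, 1, 4, 5, 7}
Step 8: union(0, 6) -> merged; set of 0 now {0, 1, 2, 3, 4, 5, 6, 7}
Step 9: union(3, 6) -> already same set; set of 3 now {0, 1, 2, 3, 4, 5, 6, 7}
Step 10: union(5, 3) -> already same set; set of 5 now {0, 1, 2, 3, 4, 5, 6, 7}
Step 11: find(6) -> no change; set of 6 is {0, 1, 2, 3, 4, 5, 6, 7}
Step 12: union(3, 5) -> already same set; set of 3 now {0, 1, 2, 3, 4, 5, 6, 7}
Step 13: union(4, 2) -> already same set; set of 4 now {0, 1, 2, 3, 4, 5, 6, 7}
Step 14: union(4, 7) -> already same set; set of 4 now {0, 1, 2, 3, 4, 5, 6, 7}
Step 15: find(5) -> no change; set of 5 is {0, 1, 2, 3, 4, 5, 6, 7}
Step 16: union(6, 5) -> already same set; set of 6 now {0, 1, 2, 3, 4, 5, 6, 7}
Step 17: union(0, 1) -> already same set; set of 0 now {0, 1, 2, 3, 4, 5, 6, 7}
Step 18: union(1, 2) -> already same set; set of 1 now {0, 1, 2, 3, 4, 5, 6, 7}
Step 19: union(4, 2) -> already same set; set of 4 now {0, 1, 2, 3, 4, 5, 6, 7}
Step 20: union(6, 7) -> already same set; set of 6 now {0, 1, 2, 3, 4, 5, 6, 7}
Step 21: union(0, 2) -> already same set; set of 0 now {0, 1, 2, 3, 4, 5, 6, 7}
Component of 3: {0, 1, 2, 3, 4, 5, 6, 7}

Answer: 0, 1, 2, 3, 4, 5, 6, 7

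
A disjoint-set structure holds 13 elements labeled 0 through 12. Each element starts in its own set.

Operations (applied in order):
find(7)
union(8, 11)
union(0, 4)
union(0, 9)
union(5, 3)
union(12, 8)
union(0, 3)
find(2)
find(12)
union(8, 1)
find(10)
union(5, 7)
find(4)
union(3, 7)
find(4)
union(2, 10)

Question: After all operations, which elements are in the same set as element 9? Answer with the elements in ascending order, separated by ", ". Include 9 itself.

Step 1: find(7) -> no change; set of 7 is {7}
Step 2: union(8, 11) -> merged; set of 8 now {8, 11}
Step 3: union(0, 4) -> merged; set of 0 now {0, 4}
Step 4: union(0, 9) -> merged; set of 0 now {0, 4, 9}
Step 5: union(5, 3) -> merged; set of 5 now {3, 5}
Step 6: union(12, 8) -> merged; set of 12 now {8, 11, 12}
Step 7: union(0, 3) -> merged; set of 0 now {0, 3, 4, 5, 9}
Step 8: find(2) -> no change; set of 2 is {2}
Step 9: find(12) -> no change; set of 12 is {8, 11, 12}
Step 10: union(8, 1) -> merged; set of 8 now {1, 8, 11, 12}
Step 11: find(10) -> no change; set of 10 is {10}
Step 12: union(5, 7) -> merged; set of 5 now {0, 3, 4, 5, 7, 9}
Step 13: find(4) -> no change; set of 4 is {0, 3, 4, 5, 7, 9}
Step 14: union(3, 7) -> already same set; set of 3 now {0, 3, 4, 5, 7, 9}
Step 15: find(4) -> no change; set of 4 is {0, 3, 4, 5, 7, 9}
Step 16: union(2, 10) -> merged; set of 2 now {2, 10}
Component of 9: {0, 3, 4, 5, 7, 9}

Answer: 0, 3, 4, 5, 7, 9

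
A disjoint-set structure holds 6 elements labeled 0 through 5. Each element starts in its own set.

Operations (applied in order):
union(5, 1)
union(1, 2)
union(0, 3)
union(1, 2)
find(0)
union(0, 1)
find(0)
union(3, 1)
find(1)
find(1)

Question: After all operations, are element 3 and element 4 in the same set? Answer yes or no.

Answer: no

Derivation:
Step 1: union(5, 1) -> merged; set of 5 now {1, 5}
Step 2: union(1, 2) -> merged; set of 1 now {1, 2, 5}
Step 3: union(0, 3) -> merged; set of 0 now {0, 3}
Step 4: union(1, 2) -> already same set; set of 1 now {1, 2, 5}
Step 5: find(0) -> no change; set of 0 is {0, 3}
Step 6: union(0, 1) -> merged; set of 0 now {0, 1, 2, 3, 5}
Step 7: find(0) -> no change; set of 0 is {0, 1, 2, 3, 5}
Step 8: union(3, 1) -> already same set; set of 3 now {0, 1, 2, 3, 5}
Step 9: find(1) -> no change; set of 1 is {0, 1, 2, 3, 5}
Step 10: find(1) -> no change; set of 1 is {0, 1, 2, 3, 5}
Set of 3: {0, 1, 2, 3, 5}; 4 is not a member.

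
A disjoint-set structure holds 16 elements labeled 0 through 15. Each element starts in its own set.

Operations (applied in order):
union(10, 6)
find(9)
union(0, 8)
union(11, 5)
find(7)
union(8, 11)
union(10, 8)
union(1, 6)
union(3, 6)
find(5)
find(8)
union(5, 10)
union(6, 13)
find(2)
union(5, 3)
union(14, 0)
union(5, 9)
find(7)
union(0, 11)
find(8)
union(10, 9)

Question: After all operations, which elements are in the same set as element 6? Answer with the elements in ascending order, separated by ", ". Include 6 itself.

Answer: 0, 1, 3, 5, 6, 8, 9, 10, 11, 13, 14

Derivation:
Step 1: union(10, 6) -> merged; set of 10 now {6, 10}
Step 2: find(9) -> no change; set of 9 is {9}
Step 3: union(0, 8) -> merged; set of 0 now {0, 8}
Step 4: union(11, 5) -> merged; set of 11 now {5, 11}
Step 5: find(7) -> no change; set of 7 is {7}
Step 6: union(8, 11) -> merged; set of 8 now {0, 5, 8, 11}
Step 7: union(10, 8) -> merged; set of 10 now {0, 5, 6, 8, 10, 11}
Step 8: union(1, 6) -> merged; set of 1 now {0, 1, 5, 6, 8, 10, 11}
Step 9: union(3, 6) -> merged; set of 3 now {0, 1, 3, 5, 6, 8, 10, 11}
Step 10: find(5) -> no change; set of 5 is {0, 1, 3, 5, 6, 8, 10, 11}
Step 11: find(8) -> no change; set of 8 is {0, 1, 3, 5, 6, 8, 10, 11}
Step 12: union(5, 10) -> already same set; set of 5 now {0, 1, 3, 5, 6, 8, 10, 11}
Step 13: union(6, 13) -> merged; set of 6 now {0, 1, 3, 5, 6, 8, 10, 11, 13}
Step 14: find(2) -> no change; set of 2 is {2}
Step 15: union(5, 3) -> already same set; set of 5 now {0, 1, 3, 5, 6, 8, 10, 11, 13}
Step 16: union(14, 0) -> merged; set of 14 now {0, 1, 3, 5, 6, 8, 10, 11, 13, 14}
Step 17: union(5, 9) -> merged; set of 5 now {0, 1, 3, 5, 6, 8, 9, 10, 11, 13, 14}
Step 18: find(7) -> no change; set of 7 is {7}
Step 19: union(0, 11) -> already same set; set of 0 now {0, 1, 3, 5, 6, 8, 9, 10, 11, 13, 14}
Step 20: find(8) -> no change; set of 8 is {0, 1, 3, 5, 6, 8, 9, 10, 11, 13, 14}
Step 21: union(10, 9) -> already same set; set of 10 now {0, 1, 3, 5, 6, 8, 9, 10, 11, 13, 14}
Component of 6: {0, 1, 3, 5, 6, 8, 9, 10, 11, 13, 14}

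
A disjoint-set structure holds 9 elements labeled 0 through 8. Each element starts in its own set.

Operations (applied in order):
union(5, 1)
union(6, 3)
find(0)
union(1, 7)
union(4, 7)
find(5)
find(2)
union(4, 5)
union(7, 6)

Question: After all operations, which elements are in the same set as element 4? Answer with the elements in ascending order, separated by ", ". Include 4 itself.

Answer: 1, 3, 4, 5, 6, 7

Derivation:
Step 1: union(5, 1) -> merged; set of 5 now {1, 5}
Step 2: union(6, 3) -> merged; set of 6 now {3, 6}
Step 3: find(0) -> no change; set of 0 is {0}
Step 4: union(1, 7) -> merged; set of 1 now {1, 5, 7}
Step 5: union(4, 7) -> merged; set of 4 now {1, 4, 5, 7}
Step 6: find(5) -> no change; set of 5 is {1, 4, 5, 7}
Step 7: find(2) -> no change; set of 2 is {2}
Step 8: union(4, 5) -> already same set; set of 4 now {1, 4, 5, 7}
Step 9: union(7, 6) -> merged; set of 7 now {1, 3, 4, 5, 6, 7}
Component of 4: {1, 3, 4, 5, 6, 7}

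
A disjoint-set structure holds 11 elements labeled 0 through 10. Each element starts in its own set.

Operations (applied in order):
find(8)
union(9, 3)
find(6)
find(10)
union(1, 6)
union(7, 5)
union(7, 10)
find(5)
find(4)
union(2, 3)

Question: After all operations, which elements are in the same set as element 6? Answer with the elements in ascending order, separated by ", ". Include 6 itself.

Step 1: find(8) -> no change; set of 8 is {8}
Step 2: union(9, 3) -> merged; set of 9 now {3, 9}
Step 3: find(6) -> no change; set of 6 is {6}
Step 4: find(10) -> no change; set of 10 is {10}
Step 5: union(1, 6) -> merged; set of 1 now {1, 6}
Step 6: union(7, 5) -> merged; set of 7 now {5, 7}
Step 7: union(7, 10) -> merged; set of 7 now {5, 7, 10}
Step 8: find(5) -> no change; set of 5 is {5, 7, 10}
Step 9: find(4) -> no change; set of 4 is {4}
Step 10: union(2, 3) -> merged; set of 2 now {2, 3, 9}
Component of 6: {1, 6}

Answer: 1, 6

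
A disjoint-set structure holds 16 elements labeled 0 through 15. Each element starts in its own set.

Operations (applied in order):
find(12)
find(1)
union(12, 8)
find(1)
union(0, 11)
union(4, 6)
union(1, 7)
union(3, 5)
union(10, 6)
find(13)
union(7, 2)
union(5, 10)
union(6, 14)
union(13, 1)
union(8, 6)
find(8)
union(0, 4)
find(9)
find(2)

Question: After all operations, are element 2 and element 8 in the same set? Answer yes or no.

Answer: no

Derivation:
Step 1: find(12) -> no change; set of 12 is {12}
Step 2: find(1) -> no change; set of 1 is {1}
Step 3: union(12, 8) -> merged; set of 12 now {8, 12}
Step 4: find(1) -> no change; set of 1 is {1}
Step 5: union(0, 11) -> merged; set of 0 now {0, 11}
Step 6: union(4, 6) -> merged; set of 4 now {4, 6}
Step 7: union(1, 7) -> merged; set of 1 now {1, 7}
Step 8: union(3, 5) -> merged; set of 3 now {3, 5}
Step 9: union(10, 6) -> merged; set of 10 now {4, 6, 10}
Step 10: find(13) -> no change; set of 13 is {13}
Step 11: union(7, 2) -> merged; set of 7 now {1, 2, 7}
Step 12: union(5, 10) -> merged; set of 5 now {3, 4, 5, 6, 10}
Step 13: union(6, 14) -> merged; set of 6 now {3, 4, 5, 6, 10, 14}
Step 14: union(13, 1) -> merged; set of 13 now {1, 2, 7, 13}
Step 15: union(8, 6) -> merged; set of 8 now {3, 4, 5, 6, 8, 10, 12, 14}
Step 16: find(8) -> no change; set of 8 is {3, 4, 5, 6, 8, 10, 12, 14}
Step 17: union(0, 4) -> merged; set of 0 now {0, 3, 4, 5, 6, 8, 10, 11, 12, 14}
Step 18: find(9) -> no change; set of 9 is {9}
Step 19: find(2) -> no change; set of 2 is {1, 2, 7, 13}
Set of 2: {1, 2, 7, 13}; 8 is not a member.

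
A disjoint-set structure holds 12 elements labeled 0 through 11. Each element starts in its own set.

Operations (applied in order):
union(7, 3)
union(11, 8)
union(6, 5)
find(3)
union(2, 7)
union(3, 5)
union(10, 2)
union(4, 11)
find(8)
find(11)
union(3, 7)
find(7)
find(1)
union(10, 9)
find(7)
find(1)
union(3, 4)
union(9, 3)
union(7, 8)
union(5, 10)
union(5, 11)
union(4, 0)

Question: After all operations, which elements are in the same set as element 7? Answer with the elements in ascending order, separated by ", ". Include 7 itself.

Step 1: union(7, 3) -> merged; set of 7 now {3, 7}
Step 2: union(11, 8) -> merged; set of 11 now {8, 11}
Step 3: union(6, 5) -> merged; set of 6 now {5, 6}
Step 4: find(3) -> no change; set of 3 is {3, 7}
Step 5: union(2, 7) -> merged; set of 2 now {2, 3, 7}
Step 6: union(3, 5) -> merged; set of 3 now {2, 3, 5, 6, 7}
Step 7: union(10, 2) -> merged; set of 10 now {2, 3, 5, 6, 7, 10}
Step 8: union(4, 11) -> merged; set of 4 now {4, 8, 11}
Step 9: find(8) -> no change; set of 8 is {4, 8, 11}
Step 10: find(11) -> no change; set of 11 is {4, 8, 11}
Step 11: union(3, 7) -> already same set; set of 3 now {2, 3, 5, 6, 7, 10}
Step 12: find(7) -> no change; set of 7 is {2, 3, 5, 6, 7, 10}
Step 13: find(1) -> no change; set of 1 is {1}
Step 14: union(10, 9) -> merged; set of 10 now {2, 3, 5, 6, 7, 9, 10}
Step 15: find(7) -> no change; set of 7 is {2, 3, 5, 6, 7, 9, 10}
Step 16: find(1) -> no change; set of 1 is {1}
Step 17: union(3, 4) -> merged; set of 3 now {2, 3, 4, 5, 6, 7, 8, 9, 10, 11}
Step 18: union(9, 3) -> already same set; set of 9 now {2, 3, 4, 5, 6, 7, 8, 9, 10, 11}
Step 19: union(7, 8) -> already same set; set of 7 now {2, 3, 4, 5, 6, 7, 8, 9, 10, 11}
Step 20: union(5, 10) -> already same set; set of 5 now {2, 3, 4, 5, 6, 7, 8, 9, 10, 11}
Step 21: union(5, 11) -> already same set; set of 5 now {2, 3, 4, 5, 6, 7, 8, 9, 10, 11}
Step 22: union(4, 0) -> merged; set of 4 now {0, 2, 3, 4, 5, 6, 7, 8, 9, 10, 11}
Component of 7: {0, 2, 3, 4, 5, 6, 7, 8, 9, 10, 11}

Answer: 0, 2, 3, 4, 5, 6, 7, 8, 9, 10, 11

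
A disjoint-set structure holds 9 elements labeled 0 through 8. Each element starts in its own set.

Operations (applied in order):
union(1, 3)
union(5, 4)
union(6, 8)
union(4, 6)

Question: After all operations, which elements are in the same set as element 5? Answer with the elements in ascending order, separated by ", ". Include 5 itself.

Answer: 4, 5, 6, 8

Derivation:
Step 1: union(1, 3) -> merged; set of 1 now {1, 3}
Step 2: union(5, 4) -> merged; set of 5 now {4, 5}
Step 3: union(6, 8) -> merged; set of 6 now {6, 8}
Step 4: union(4, 6) -> merged; set of 4 now {4, 5, 6, 8}
Component of 5: {4, 5, 6, 8}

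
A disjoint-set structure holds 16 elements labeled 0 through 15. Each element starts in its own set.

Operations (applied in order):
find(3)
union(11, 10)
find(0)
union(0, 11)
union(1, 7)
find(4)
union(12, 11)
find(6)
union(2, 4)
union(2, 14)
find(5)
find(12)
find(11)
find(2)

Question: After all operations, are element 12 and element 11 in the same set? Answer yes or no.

Step 1: find(3) -> no change; set of 3 is {3}
Step 2: union(11, 10) -> merged; set of 11 now {10, 11}
Step 3: find(0) -> no change; set of 0 is {0}
Step 4: union(0, 11) -> merged; set of 0 now {0, 10, 11}
Step 5: union(1, 7) -> merged; set of 1 now {1, 7}
Step 6: find(4) -> no change; set of 4 is {4}
Step 7: union(12, 11) -> merged; set of 12 now {0, 10, 11, 12}
Step 8: find(6) -> no change; set of 6 is {6}
Step 9: union(2, 4) -> merged; set of 2 now {2, 4}
Step 10: union(2, 14) -> merged; set of 2 now {2, 4, 14}
Step 11: find(5) -> no change; set of 5 is {5}
Step 12: find(12) -> no change; set of 12 is {0, 10, 11, 12}
Step 13: find(11) -> no change; set of 11 is {0, 10, 11, 12}
Step 14: find(2) -> no change; set of 2 is {2, 4, 14}
Set of 12: {0, 10, 11, 12}; 11 is a member.

Answer: yes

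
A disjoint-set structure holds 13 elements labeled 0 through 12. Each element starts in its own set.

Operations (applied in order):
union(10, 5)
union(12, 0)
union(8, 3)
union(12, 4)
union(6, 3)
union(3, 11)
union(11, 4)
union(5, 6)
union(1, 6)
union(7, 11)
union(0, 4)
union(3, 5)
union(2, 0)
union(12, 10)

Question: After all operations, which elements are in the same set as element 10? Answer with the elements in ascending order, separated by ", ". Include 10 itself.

Answer: 0, 1, 2, 3, 4, 5, 6, 7, 8, 10, 11, 12

Derivation:
Step 1: union(10, 5) -> merged; set of 10 now {5, 10}
Step 2: union(12, 0) -> merged; set of 12 now {0, 12}
Step 3: union(8, 3) -> merged; set of 8 now {3, 8}
Step 4: union(12, 4) -> merged; set of 12 now {0, 4, 12}
Step 5: union(6, 3) -> merged; set of 6 now {3, 6, 8}
Step 6: union(3, 11) -> merged; set of 3 now {3, 6, 8, 11}
Step 7: union(11, 4) -> merged; set of 11 now {0, 3, 4, 6, 8, 11, 12}
Step 8: union(5, 6) -> merged; set of 5 now {0, 3, 4, 5, 6, 8, 10, 11, 12}
Step 9: union(1, 6) -> merged; set of 1 now {0, 1, 3, 4, 5, 6, 8, 10, 11, 12}
Step 10: union(7, 11) -> merged; set of 7 now {0, 1, 3, 4, 5, 6, 7, 8, 10, 11, 12}
Step 11: union(0, 4) -> already same set; set of 0 now {0, 1, 3, 4, 5, 6, 7, 8, 10, 11, 12}
Step 12: union(3, 5) -> already same set; set of 3 now {0, 1, 3, 4, 5, 6, 7, 8, 10, 11, 12}
Step 13: union(2, 0) -> merged; set of 2 now {0, 1, 2, 3, 4, 5, 6, 7, 8, 10, 11, 12}
Step 14: union(12, 10) -> already same set; set of 12 now {0, 1, 2, 3, 4, 5, 6, 7, 8, 10, 11, 12}
Component of 10: {0, 1, 2, 3, 4, 5, 6, 7, 8, 10, 11, 12}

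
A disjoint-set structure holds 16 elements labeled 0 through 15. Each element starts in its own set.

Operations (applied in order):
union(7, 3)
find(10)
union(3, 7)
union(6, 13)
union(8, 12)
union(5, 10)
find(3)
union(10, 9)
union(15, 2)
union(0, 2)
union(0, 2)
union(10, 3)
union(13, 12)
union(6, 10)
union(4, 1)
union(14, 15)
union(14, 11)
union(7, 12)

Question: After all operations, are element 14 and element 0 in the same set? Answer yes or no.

Answer: yes

Derivation:
Step 1: union(7, 3) -> merged; set of 7 now {3, 7}
Step 2: find(10) -> no change; set of 10 is {10}
Step 3: union(3, 7) -> already same set; set of 3 now {3, 7}
Step 4: union(6, 13) -> merged; set of 6 now {6, 13}
Step 5: union(8, 12) -> merged; set of 8 now {8, 12}
Step 6: union(5, 10) -> merged; set of 5 now {5, 10}
Step 7: find(3) -> no change; set of 3 is {3, 7}
Step 8: union(10, 9) -> merged; set of 10 now {5, 9, 10}
Step 9: union(15, 2) -> merged; set of 15 now {2, 15}
Step 10: union(0, 2) -> merged; set of 0 now {0, 2, 15}
Step 11: union(0, 2) -> already same set; set of 0 now {0, 2, 15}
Step 12: union(10, 3) -> merged; set of 10 now {3, 5, 7, 9, 10}
Step 13: union(13, 12) -> merged; set of 13 now {6, 8, 12, 13}
Step 14: union(6, 10) -> merged; set of 6 now {3, 5, 6, 7, 8, 9, 10, 12, 13}
Step 15: union(4, 1) -> merged; set of 4 now {1, 4}
Step 16: union(14, 15) -> merged; set of 14 now {0, 2, 14, 15}
Step 17: union(14, 11) -> merged; set of 14 now {0, 2, 11, 14, 15}
Step 18: union(7, 12) -> already same set; set of 7 now {3, 5, 6, 7, 8, 9, 10, 12, 13}
Set of 14: {0, 2, 11, 14, 15}; 0 is a member.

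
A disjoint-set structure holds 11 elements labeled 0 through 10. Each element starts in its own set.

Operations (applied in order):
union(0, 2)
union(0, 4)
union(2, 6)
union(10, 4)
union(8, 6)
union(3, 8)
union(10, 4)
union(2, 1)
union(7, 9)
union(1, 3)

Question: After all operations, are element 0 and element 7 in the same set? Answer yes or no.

Step 1: union(0, 2) -> merged; set of 0 now {0, 2}
Step 2: union(0, 4) -> merged; set of 0 now {0, 2, 4}
Step 3: union(2, 6) -> merged; set of 2 now {0, 2, 4, 6}
Step 4: union(10, 4) -> merged; set of 10 now {0, 2, 4, 6, 10}
Step 5: union(8, 6) -> merged; set of 8 now {0, 2, 4, 6, 8, 10}
Step 6: union(3, 8) -> merged; set of 3 now {0, 2, 3, 4, 6, 8, 10}
Step 7: union(10, 4) -> already same set; set of 10 now {0, 2, 3, 4, 6, 8, 10}
Step 8: union(2, 1) -> merged; set of 2 now {0, 1, 2, 3, 4, 6, 8, 10}
Step 9: union(7, 9) -> merged; set of 7 now {7, 9}
Step 10: union(1, 3) -> already same set; set of 1 now {0, 1, 2, 3, 4, 6, 8, 10}
Set of 0: {0, 1, 2, 3, 4, 6, 8, 10}; 7 is not a member.

Answer: no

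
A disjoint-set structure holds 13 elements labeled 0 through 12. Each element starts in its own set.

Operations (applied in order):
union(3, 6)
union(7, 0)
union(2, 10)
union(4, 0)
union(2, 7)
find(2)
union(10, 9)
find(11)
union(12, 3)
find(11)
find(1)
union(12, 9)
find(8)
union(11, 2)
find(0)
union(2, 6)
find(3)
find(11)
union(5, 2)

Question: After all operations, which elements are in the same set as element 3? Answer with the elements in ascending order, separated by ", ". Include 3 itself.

Step 1: union(3, 6) -> merged; set of 3 now {3, 6}
Step 2: union(7, 0) -> merged; set of 7 now {0, 7}
Step 3: union(2, 10) -> merged; set of 2 now {2, 10}
Step 4: union(4, 0) -> merged; set of 4 now {0, 4, 7}
Step 5: union(2, 7) -> merged; set of 2 now {0, 2, 4, 7, 10}
Step 6: find(2) -> no change; set of 2 is {0, 2, 4, 7, 10}
Step 7: union(10, 9) -> merged; set of 10 now {0, 2, 4, 7, 9, 10}
Step 8: find(11) -> no change; set of 11 is {11}
Step 9: union(12, 3) -> merged; set of 12 now {3, 6, 12}
Step 10: find(11) -> no change; set of 11 is {11}
Step 11: find(1) -> no change; set of 1 is {1}
Step 12: union(12, 9) -> merged; set of 12 now {0, 2, 3, 4, 6, 7, 9, 10, 12}
Step 13: find(8) -> no change; set of 8 is {8}
Step 14: union(11, 2) -> merged; set of 11 now {0, 2, 3, 4, 6, 7, 9, 10, 11, 12}
Step 15: find(0) -> no change; set of 0 is {0, 2, 3, 4, 6, 7, 9, 10, 11, 12}
Step 16: union(2, 6) -> already same set; set of 2 now {0, 2, 3, 4, 6, 7, 9, 10, 11, 12}
Step 17: find(3) -> no change; set of 3 is {0, 2, 3, 4, 6, 7, 9, 10, 11, 12}
Step 18: find(11) -> no change; set of 11 is {0, 2, 3, 4, 6, 7, 9, 10, 11, 12}
Step 19: union(5, 2) -> merged; set of 5 now {0, 2, 3, 4, 5, 6, 7, 9, 10, 11, 12}
Component of 3: {0, 2, 3, 4, 5, 6, 7, 9, 10, 11, 12}

Answer: 0, 2, 3, 4, 5, 6, 7, 9, 10, 11, 12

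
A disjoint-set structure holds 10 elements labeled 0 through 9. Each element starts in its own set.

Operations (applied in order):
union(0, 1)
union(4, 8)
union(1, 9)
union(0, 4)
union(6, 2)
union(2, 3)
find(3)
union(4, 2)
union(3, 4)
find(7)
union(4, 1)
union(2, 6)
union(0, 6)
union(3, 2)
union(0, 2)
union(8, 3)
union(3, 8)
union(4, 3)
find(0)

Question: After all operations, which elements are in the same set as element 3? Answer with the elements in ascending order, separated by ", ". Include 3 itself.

Answer: 0, 1, 2, 3, 4, 6, 8, 9

Derivation:
Step 1: union(0, 1) -> merged; set of 0 now {0, 1}
Step 2: union(4, 8) -> merged; set of 4 now {4, 8}
Step 3: union(1, 9) -> merged; set of 1 now {0, 1, 9}
Step 4: union(0, 4) -> merged; set of 0 now {0, 1, 4, 8, 9}
Step 5: union(6, 2) -> merged; set of 6 now {2, 6}
Step 6: union(2, 3) -> merged; set of 2 now {2, 3, 6}
Step 7: find(3) -> no change; set of 3 is {2, 3, 6}
Step 8: union(4, 2) -> merged; set of 4 now {0, 1, 2, 3, 4, 6, 8, 9}
Step 9: union(3, 4) -> already same set; set of 3 now {0, 1, 2, 3, 4, 6, 8, 9}
Step 10: find(7) -> no change; set of 7 is {7}
Step 11: union(4, 1) -> already same set; set of 4 now {0, 1, 2, 3, 4, 6, 8, 9}
Step 12: union(2, 6) -> already same set; set of 2 now {0, 1, 2, 3, 4, 6, 8, 9}
Step 13: union(0, 6) -> already same set; set of 0 now {0, 1, 2, 3, 4, 6, 8, 9}
Step 14: union(3, 2) -> already same set; set of 3 now {0, 1, 2, 3, 4, 6, 8, 9}
Step 15: union(0, 2) -> already same set; set of 0 now {0, 1, 2, 3, 4, 6, 8, 9}
Step 16: union(8, 3) -> already same set; set of 8 now {0, 1, 2, 3, 4, 6, 8, 9}
Step 17: union(3, 8) -> already same set; set of 3 now {0, 1, 2, 3, 4, 6, 8, 9}
Step 18: union(4, 3) -> already same set; set of 4 now {0, 1, 2, 3, 4, 6, 8, 9}
Step 19: find(0) -> no change; set of 0 is {0, 1, 2, 3, 4, 6, 8, 9}
Component of 3: {0, 1, 2, 3, 4, 6, 8, 9}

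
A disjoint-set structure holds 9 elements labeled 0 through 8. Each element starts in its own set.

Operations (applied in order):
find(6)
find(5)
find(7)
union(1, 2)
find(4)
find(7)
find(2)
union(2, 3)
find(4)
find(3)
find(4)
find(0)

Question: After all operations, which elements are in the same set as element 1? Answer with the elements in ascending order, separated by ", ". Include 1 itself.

Answer: 1, 2, 3

Derivation:
Step 1: find(6) -> no change; set of 6 is {6}
Step 2: find(5) -> no change; set of 5 is {5}
Step 3: find(7) -> no change; set of 7 is {7}
Step 4: union(1, 2) -> merged; set of 1 now {1, 2}
Step 5: find(4) -> no change; set of 4 is {4}
Step 6: find(7) -> no change; set of 7 is {7}
Step 7: find(2) -> no change; set of 2 is {1, 2}
Step 8: union(2, 3) -> merged; set of 2 now {1, 2, 3}
Step 9: find(4) -> no change; set of 4 is {4}
Step 10: find(3) -> no change; set of 3 is {1, 2, 3}
Step 11: find(4) -> no change; set of 4 is {4}
Step 12: find(0) -> no change; set of 0 is {0}
Component of 1: {1, 2, 3}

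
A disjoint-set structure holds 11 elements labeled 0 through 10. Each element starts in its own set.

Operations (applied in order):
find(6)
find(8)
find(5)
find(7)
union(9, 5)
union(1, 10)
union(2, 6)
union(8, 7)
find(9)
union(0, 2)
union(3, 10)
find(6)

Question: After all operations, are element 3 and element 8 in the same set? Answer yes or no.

Step 1: find(6) -> no change; set of 6 is {6}
Step 2: find(8) -> no change; set of 8 is {8}
Step 3: find(5) -> no change; set of 5 is {5}
Step 4: find(7) -> no change; set of 7 is {7}
Step 5: union(9, 5) -> merged; set of 9 now {5, 9}
Step 6: union(1, 10) -> merged; set of 1 now {1, 10}
Step 7: union(2, 6) -> merged; set of 2 now {2, 6}
Step 8: union(8, 7) -> merged; set of 8 now {7, 8}
Step 9: find(9) -> no change; set of 9 is {5, 9}
Step 10: union(0, 2) -> merged; set of 0 now {0, 2, 6}
Step 11: union(3, 10) -> merged; set of 3 now {1, 3, 10}
Step 12: find(6) -> no change; set of 6 is {0, 2, 6}
Set of 3: {1, 3, 10}; 8 is not a member.

Answer: no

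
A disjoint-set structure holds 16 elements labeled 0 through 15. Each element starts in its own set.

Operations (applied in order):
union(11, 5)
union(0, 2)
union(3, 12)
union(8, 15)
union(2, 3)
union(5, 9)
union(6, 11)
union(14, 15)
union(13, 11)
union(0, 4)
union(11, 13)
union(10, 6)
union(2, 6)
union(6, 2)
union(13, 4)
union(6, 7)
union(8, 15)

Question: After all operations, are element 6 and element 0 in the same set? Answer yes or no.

Answer: yes

Derivation:
Step 1: union(11, 5) -> merged; set of 11 now {5, 11}
Step 2: union(0, 2) -> merged; set of 0 now {0, 2}
Step 3: union(3, 12) -> merged; set of 3 now {3, 12}
Step 4: union(8, 15) -> merged; set of 8 now {8, 15}
Step 5: union(2, 3) -> merged; set of 2 now {0, 2, 3, 12}
Step 6: union(5, 9) -> merged; set of 5 now {5, 9, 11}
Step 7: union(6, 11) -> merged; set of 6 now {5, 6, 9, 11}
Step 8: union(14, 15) -> merged; set of 14 now {8, 14, 15}
Step 9: union(13, 11) -> merged; set of 13 now {5, 6, 9, 11, 13}
Step 10: union(0, 4) -> merged; set of 0 now {0, 2, 3, 4, 12}
Step 11: union(11, 13) -> already same set; set of 11 now {5, 6, 9, 11, 13}
Step 12: union(10, 6) -> merged; set of 10 now {5, 6, 9, 10, 11, 13}
Step 13: union(2, 6) -> merged; set of 2 now {0, 2, 3, 4, 5, 6, 9, 10, 11, 12, 13}
Step 14: union(6, 2) -> already same set; set of 6 now {0, 2, 3, 4, 5, 6, 9, 10, 11, 12, 13}
Step 15: union(13, 4) -> already same set; set of 13 now {0, 2, 3, 4, 5, 6, 9, 10, 11, 12, 13}
Step 16: union(6, 7) -> merged; set of 6 now {0, 2, 3, 4, 5, 6, 7, 9, 10, 11, 12, 13}
Step 17: union(8, 15) -> already same set; set of 8 now {8, 14, 15}
Set of 6: {0, 2, 3, 4, 5, 6, 7, 9, 10, 11, 12, 13}; 0 is a member.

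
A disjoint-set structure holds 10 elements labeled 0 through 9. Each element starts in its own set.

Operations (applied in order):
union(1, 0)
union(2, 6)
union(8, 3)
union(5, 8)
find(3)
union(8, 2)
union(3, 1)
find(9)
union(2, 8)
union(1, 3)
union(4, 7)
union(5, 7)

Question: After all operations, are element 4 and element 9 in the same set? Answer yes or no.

Answer: no

Derivation:
Step 1: union(1, 0) -> merged; set of 1 now {0, 1}
Step 2: union(2, 6) -> merged; set of 2 now {2, 6}
Step 3: union(8, 3) -> merged; set of 8 now {3, 8}
Step 4: union(5, 8) -> merged; set of 5 now {3, 5, 8}
Step 5: find(3) -> no change; set of 3 is {3, 5, 8}
Step 6: union(8, 2) -> merged; set of 8 now {2, 3, 5, 6, 8}
Step 7: union(3, 1) -> merged; set of 3 now {0, 1, 2, 3, 5, 6, 8}
Step 8: find(9) -> no change; set of 9 is {9}
Step 9: union(2, 8) -> already same set; set of 2 now {0, 1, 2, 3, 5, 6, 8}
Step 10: union(1, 3) -> already same set; set of 1 now {0, 1, 2, 3, 5, 6, 8}
Step 11: union(4, 7) -> merged; set of 4 now {4, 7}
Step 12: union(5, 7) -> merged; set of 5 now {0, 1, 2, 3, 4, 5, 6, 7, 8}
Set of 4: {0, 1, 2, 3, 4, 5, 6, 7, 8}; 9 is not a member.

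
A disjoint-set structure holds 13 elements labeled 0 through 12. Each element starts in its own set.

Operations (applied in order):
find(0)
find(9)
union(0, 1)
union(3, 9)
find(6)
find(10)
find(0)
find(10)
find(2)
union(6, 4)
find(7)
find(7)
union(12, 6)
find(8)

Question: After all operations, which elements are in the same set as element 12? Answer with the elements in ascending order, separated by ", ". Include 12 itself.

Answer: 4, 6, 12

Derivation:
Step 1: find(0) -> no change; set of 0 is {0}
Step 2: find(9) -> no change; set of 9 is {9}
Step 3: union(0, 1) -> merged; set of 0 now {0, 1}
Step 4: union(3, 9) -> merged; set of 3 now {3, 9}
Step 5: find(6) -> no change; set of 6 is {6}
Step 6: find(10) -> no change; set of 10 is {10}
Step 7: find(0) -> no change; set of 0 is {0, 1}
Step 8: find(10) -> no change; set of 10 is {10}
Step 9: find(2) -> no change; set of 2 is {2}
Step 10: union(6, 4) -> merged; set of 6 now {4, 6}
Step 11: find(7) -> no change; set of 7 is {7}
Step 12: find(7) -> no change; set of 7 is {7}
Step 13: union(12, 6) -> merged; set of 12 now {4, 6, 12}
Step 14: find(8) -> no change; set of 8 is {8}
Component of 12: {4, 6, 12}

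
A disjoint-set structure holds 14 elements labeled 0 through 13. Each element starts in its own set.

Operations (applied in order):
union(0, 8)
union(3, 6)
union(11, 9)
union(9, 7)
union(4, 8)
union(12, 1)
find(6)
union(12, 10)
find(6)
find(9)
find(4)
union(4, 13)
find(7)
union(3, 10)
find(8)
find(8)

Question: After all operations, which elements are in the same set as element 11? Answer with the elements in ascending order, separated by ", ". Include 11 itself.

Step 1: union(0, 8) -> merged; set of 0 now {0, 8}
Step 2: union(3, 6) -> merged; set of 3 now {3, 6}
Step 3: union(11, 9) -> merged; set of 11 now {9, 11}
Step 4: union(9, 7) -> merged; set of 9 now {7, 9, 11}
Step 5: union(4, 8) -> merged; set of 4 now {0, 4, 8}
Step 6: union(12, 1) -> merged; set of 12 now {1, 12}
Step 7: find(6) -> no change; set of 6 is {3, 6}
Step 8: union(12, 10) -> merged; set of 12 now {1, 10, 12}
Step 9: find(6) -> no change; set of 6 is {3, 6}
Step 10: find(9) -> no change; set of 9 is {7, 9, 11}
Step 11: find(4) -> no change; set of 4 is {0, 4, 8}
Step 12: union(4, 13) -> merged; set of 4 now {0, 4, 8, 13}
Step 13: find(7) -> no change; set of 7 is {7, 9, 11}
Step 14: union(3, 10) -> merged; set of 3 now {1, 3, 6, 10, 12}
Step 15: find(8) -> no change; set of 8 is {0, 4, 8, 13}
Step 16: find(8) -> no change; set of 8 is {0, 4, 8, 13}
Component of 11: {7, 9, 11}

Answer: 7, 9, 11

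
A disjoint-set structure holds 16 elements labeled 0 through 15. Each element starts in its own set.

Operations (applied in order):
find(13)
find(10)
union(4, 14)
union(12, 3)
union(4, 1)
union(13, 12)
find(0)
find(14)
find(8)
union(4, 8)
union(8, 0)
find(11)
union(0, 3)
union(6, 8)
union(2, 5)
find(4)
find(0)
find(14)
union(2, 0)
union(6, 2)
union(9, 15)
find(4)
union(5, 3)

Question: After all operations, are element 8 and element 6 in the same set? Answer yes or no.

Answer: yes

Derivation:
Step 1: find(13) -> no change; set of 13 is {13}
Step 2: find(10) -> no change; set of 10 is {10}
Step 3: union(4, 14) -> merged; set of 4 now {4, 14}
Step 4: union(12, 3) -> merged; set of 12 now {3, 12}
Step 5: union(4, 1) -> merged; set of 4 now {1, 4, 14}
Step 6: union(13, 12) -> merged; set of 13 now {3, 12, 13}
Step 7: find(0) -> no change; set of 0 is {0}
Step 8: find(14) -> no change; set of 14 is {1, 4, 14}
Step 9: find(8) -> no change; set of 8 is {8}
Step 10: union(4, 8) -> merged; set of 4 now {1, 4, 8, 14}
Step 11: union(8, 0) -> merged; set of 8 now {0, 1, 4, 8, 14}
Step 12: find(11) -> no change; set of 11 is {11}
Step 13: union(0, 3) -> merged; set of 0 now {0, 1, 3, 4, 8, 12, 13, 14}
Step 14: union(6, 8) -> merged; set of 6 now {0, 1, 3, 4, 6, 8, 12, 13, 14}
Step 15: union(2, 5) -> merged; set of 2 now {2, 5}
Step 16: find(4) -> no change; set of 4 is {0, 1, 3, 4, 6, 8, 12, 13, 14}
Step 17: find(0) -> no change; set of 0 is {0, 1, 3, 4, 6, 8, 12, 13, 14}
Step 18: find(14) -> no change; set of 14 is {0, 1, 3, 4, 6, 8, 12, 13, 14}
Step 19: union(2, 0) -> merged; set of 2 now {0, 1, 2, 3, 4, 5, 6, 8, 12, 13, 14}
Step 20: union(6, 2) -> already same set; set of 6 now {0, 1, 2, 3, 4, 5, 6, 8, 12, 13, 14}
Step 21: union(9, 15) -> merged; set of 9 now {9, 15}
Step 22: find(4) -> no change; set of 4 is {0, 1, 2, 3, 4, 5, 6, 8, 12, 13, 14}
Step 23: union(5, 3) -> already same set; set of 5 now {0, 1, 2, 3, 4, 5, 6, 8, 12, 13, 14}
Set of 8: {0, 1, 2, 3, 4, 5, 6, 8, 12, 13, 14}; 6 is a member.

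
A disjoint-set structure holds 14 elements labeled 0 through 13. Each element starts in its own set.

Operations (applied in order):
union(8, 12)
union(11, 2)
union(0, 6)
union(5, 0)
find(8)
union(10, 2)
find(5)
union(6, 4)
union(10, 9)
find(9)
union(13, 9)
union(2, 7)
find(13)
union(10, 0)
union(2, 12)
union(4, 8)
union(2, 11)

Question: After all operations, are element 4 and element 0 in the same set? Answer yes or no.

Step 1: union(8, 12) -> merged; set of 8 now {8, 12}
Step 2: union(11, 2) -> merged; set of 11 now {2, 11}
Step 3: union(0, 6) -> merged; set of 0 now {0, 6}
Step 4: union(5, 0) -> merged; set of 5 now {0, 5, 6}
Step 5: find(8) -> no change; set of 8 is {8, 12}
Step 6: union(10, 2) -> merged; set of 10 now {2, 10, 11}
Step 7: find(5) -> no change; set of 5 is {0, 5, 6}
Step 8: union(6, 4) -> merged; set of 6 now {0, 4, 5, 6}
Step 9: union(10, 9) -> merged; set of 10 now {2, 9, 10, 11}
Step 10: find(9) -> no change; set of 9 is {2, 9, 10, 11}
Step 11: union(13, 9) -> merged; set of 13 now {2, 9, 10, 11, 13}
Step 12: union(2, 7) -> merged; set of 2 now {2, 7, 9, 10, 11, 13}
Step 13: find(13) -> no change; set of 13 is {2, 7, 9, 10, 11, 13}
Step 14: union(10, 0) -> merged; set of 10 now {0, 2, 4, 5, 6, 7, 9, 10, 11, 13}
Step 15: union(2, 12) -> merged; set of 2 now {0, 2, 4, 5, 6, 7, 8, 9, 10, 11, 12, 13}
Step 16: union(4, 8) -> already same set; set of 4 now {0, 2, 4, 5, 6, 7, 8, 9, 10, 11, 12, 13}
Step 17: union(2, 11) -> already same set; set of 2 now {0, 2, 4, 5, 6, 7, 8, 9, 10, 11, 12, 13}
Set of 4: {0, 2, 4, 5, 6, 7, 8, 9, 10, 11, 12, 13}; 0 is a member.

Answer: yes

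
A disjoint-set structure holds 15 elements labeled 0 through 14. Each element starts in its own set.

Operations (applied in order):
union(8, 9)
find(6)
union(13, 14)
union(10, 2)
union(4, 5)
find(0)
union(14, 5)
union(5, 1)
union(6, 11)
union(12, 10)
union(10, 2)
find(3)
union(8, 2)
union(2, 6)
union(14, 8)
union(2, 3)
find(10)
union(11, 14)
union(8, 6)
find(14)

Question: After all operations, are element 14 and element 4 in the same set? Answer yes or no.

Answer: yes

Derivation:
Step 1: union(8, 9) -> merged; set of 8 now {8, 9}
Step 2: find(6) -> no change; set of 6 is {6}
Step 3: union(13, 14) -> merged; set of 13 now {13, 14}
Step 4: union(10, 2) -> merged; set of 10 now {2, 10}
Step 5: union(4, 5) -> merged; set of 4 now {4, 5}
Step 6: find(0) -> no change; set of 0 is {0}
Step 7: union(14, 5) -> merged; set of 14 now {4, 5, 13, 14}
Step 8: union(5, 1) -> merged; set of 5 now {1, 4, 5, 13, 14}
Step 9: union(6, 11) -> merged; set of 6 now {6, 11}
Step 10: union(12, 10) -> merged; set of 12 now {2, 10, 12}
Step 11: union(10, 2) -> already same set; set of 10 now {2, 10, 12}
Step 12: find(3) -> no change; set of 3 is {3}
Step 13: union(8, 2) -> merged; set of 8 now {2, 8, 9, 10, 12}
Step 14: union(2, 6) -> merged; set of 2 now {2, 6, 8, 9, 10, 11, 12}
Step 15: union(14, 8) -> merged; set of 14 now {1, 2, 4, 5, 6, 8, 9, 10, 11, 12, 13, 14}
Step 16: union(2, 3) -> merged; set of 2 now {1, 2, 3, 4, 5, 6, 8, 9, 10, 11, 12, 13, 14}
Step 17: find(10) -> no change; set of 10 is {1, 2, 3, 4, 5, 6, 8, 9, 10, 11, 12, 13, 14}
Step 18: union(11, 14) -> already same set; set of 11 now {1, 2, 3, 4, 5, 6, 8, 9, 10, 11, 12, 13, 14}
Step 19: union(8, 6) -> already same set; set of 8 now {1, 2, 3, 4, 5, 6, 8, 9, 10, 11, 12, 13, 14}
Step 20: find(14) -> no change; set of 14 is {1, 2, 3, 4, 5, 6, 8, 9, 10, 11, 12, 13, 14}
Set of 14: {1, 2, 3, 4, 5, 6, 8, 9, 10, 11, 12, 13, 14}; 4 is a member.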